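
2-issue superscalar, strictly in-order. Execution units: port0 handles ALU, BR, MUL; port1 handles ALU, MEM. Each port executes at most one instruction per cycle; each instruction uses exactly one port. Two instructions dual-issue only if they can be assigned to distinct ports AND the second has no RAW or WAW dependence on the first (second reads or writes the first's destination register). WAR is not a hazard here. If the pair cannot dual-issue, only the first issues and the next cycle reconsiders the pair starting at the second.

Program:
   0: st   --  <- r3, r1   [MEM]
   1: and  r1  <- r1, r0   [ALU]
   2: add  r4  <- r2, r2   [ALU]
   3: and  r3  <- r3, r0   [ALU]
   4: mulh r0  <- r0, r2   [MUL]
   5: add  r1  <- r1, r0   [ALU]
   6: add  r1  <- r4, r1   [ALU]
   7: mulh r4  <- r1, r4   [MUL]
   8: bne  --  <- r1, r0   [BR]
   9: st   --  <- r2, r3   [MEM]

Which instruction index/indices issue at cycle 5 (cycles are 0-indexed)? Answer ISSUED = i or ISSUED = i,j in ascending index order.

ISSUED = 7

c0: i0&i1 st;and  dual
c1: i2&i3 add;and  dual
c2: i4 mulh  RAW r0
c3: i5 add  RAW+WAW r1
c4: i6 add  RAW r1
c5: i7 mulh  no-port MUL/BR
c6: i8&i9 bne;st  dual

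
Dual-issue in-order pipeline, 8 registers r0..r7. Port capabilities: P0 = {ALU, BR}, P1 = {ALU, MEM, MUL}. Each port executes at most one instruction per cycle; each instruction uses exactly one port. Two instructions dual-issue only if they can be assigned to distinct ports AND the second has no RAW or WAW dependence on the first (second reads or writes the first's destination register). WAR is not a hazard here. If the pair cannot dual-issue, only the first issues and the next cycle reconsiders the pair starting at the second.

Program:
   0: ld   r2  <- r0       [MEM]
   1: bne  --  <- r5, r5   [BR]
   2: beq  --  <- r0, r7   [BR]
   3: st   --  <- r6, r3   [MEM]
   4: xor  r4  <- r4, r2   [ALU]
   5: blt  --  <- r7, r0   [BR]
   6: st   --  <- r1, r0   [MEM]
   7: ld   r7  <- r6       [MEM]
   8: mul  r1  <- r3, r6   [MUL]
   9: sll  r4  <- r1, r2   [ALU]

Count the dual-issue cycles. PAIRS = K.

PAIRS = 3

c0: i0,i1 ld.MEM;bne.BR  dual
c1: i2,i3 beq.BR;st.MEM  dual
c2: i4,i5 xor.ALU;blt.BR  dual
c3: i6 st.MEM  no-port MEM/MEM
c4: i7 ld.MEM  no-port MEM/MUL
c5: i8 mul.MUL  RAW r1
c6: i9 sll.ALU  tail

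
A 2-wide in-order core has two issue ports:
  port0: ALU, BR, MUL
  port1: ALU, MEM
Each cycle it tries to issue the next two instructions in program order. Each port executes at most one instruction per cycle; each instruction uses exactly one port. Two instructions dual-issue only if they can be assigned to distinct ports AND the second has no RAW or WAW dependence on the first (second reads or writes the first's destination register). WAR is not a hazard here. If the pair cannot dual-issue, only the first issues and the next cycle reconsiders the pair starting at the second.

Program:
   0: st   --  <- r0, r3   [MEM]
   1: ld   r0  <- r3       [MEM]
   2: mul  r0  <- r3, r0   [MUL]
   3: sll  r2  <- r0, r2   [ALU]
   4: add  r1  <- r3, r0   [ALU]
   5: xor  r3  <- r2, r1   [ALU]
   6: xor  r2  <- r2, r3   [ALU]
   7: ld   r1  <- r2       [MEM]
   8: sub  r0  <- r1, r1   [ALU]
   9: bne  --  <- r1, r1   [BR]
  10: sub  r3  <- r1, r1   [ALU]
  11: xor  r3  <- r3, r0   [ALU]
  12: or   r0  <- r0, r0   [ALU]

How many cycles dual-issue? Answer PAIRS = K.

0. st @i0  | no-port MEM/MEM
1. ld @i1  | RAW+WAW r0
2. mul @i2  | RAW r0
3. sll;add @i3&i4  | dual
4. xor @i5  | RAW r3
5. xor @i6  | RAW r2
6. ld @i7  | RAW r1
7. sub;bne @i8&i9  | dual
8. sub @i10  | RAW+WAW r3
9. xor;or @i11&i12  | dual

PAIRS = 3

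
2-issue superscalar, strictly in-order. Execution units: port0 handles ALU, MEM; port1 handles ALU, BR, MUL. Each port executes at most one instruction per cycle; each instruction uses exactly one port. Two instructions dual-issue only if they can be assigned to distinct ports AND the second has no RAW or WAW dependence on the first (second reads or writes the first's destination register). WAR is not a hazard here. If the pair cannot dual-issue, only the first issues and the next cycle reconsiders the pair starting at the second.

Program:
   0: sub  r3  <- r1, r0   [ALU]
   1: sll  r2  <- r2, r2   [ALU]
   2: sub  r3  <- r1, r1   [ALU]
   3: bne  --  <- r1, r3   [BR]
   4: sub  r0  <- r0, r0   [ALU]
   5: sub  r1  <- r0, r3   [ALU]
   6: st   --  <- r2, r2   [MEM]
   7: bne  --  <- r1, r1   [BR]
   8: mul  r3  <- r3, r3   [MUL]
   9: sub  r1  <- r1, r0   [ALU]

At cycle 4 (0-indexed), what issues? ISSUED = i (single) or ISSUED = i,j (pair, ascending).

ISSUED = 7

c0: i0/i1 sub.ALU sll.ALU  dual
c1: i2 sub.ALU  RAW r3
c2: i3/i4 bne.BR sub.ALU  dual
c3: i5/i6 sub.ALU st.MEM  dual
c4: i7 bne.BR  no-port BR/MUL
c5: i8/i9 mul.MUL sub.ALU  dual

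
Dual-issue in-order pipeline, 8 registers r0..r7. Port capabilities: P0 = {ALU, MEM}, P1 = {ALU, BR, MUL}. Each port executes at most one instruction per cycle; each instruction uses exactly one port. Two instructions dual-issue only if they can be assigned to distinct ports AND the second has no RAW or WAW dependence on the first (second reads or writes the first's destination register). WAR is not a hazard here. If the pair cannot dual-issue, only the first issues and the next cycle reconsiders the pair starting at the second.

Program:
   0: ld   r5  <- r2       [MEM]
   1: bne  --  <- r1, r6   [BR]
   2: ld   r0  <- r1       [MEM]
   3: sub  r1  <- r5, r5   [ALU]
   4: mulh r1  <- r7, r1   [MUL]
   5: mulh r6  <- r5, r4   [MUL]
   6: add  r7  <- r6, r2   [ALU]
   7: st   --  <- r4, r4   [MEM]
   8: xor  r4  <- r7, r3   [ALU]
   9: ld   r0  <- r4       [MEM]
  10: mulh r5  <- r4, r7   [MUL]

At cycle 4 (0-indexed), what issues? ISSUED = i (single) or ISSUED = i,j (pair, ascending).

ISSUED = 6,7

0. ld.MEM/bne.BR @i0&i1  | 2-wide
1. ld.MEM/sub.ALU @i2&i3  | 2-wide
2. mulh.MUL @i4  | no-port MUL/MUL
3. mulh.MUL @i5  | RAW r6
4. add.ALU/st.MEM @i6&i7  | 2-wide
5. xor.ALU @i8  | RAW r4
6. ld.MEM/mulh.MUL @i9&i10  | 2-wide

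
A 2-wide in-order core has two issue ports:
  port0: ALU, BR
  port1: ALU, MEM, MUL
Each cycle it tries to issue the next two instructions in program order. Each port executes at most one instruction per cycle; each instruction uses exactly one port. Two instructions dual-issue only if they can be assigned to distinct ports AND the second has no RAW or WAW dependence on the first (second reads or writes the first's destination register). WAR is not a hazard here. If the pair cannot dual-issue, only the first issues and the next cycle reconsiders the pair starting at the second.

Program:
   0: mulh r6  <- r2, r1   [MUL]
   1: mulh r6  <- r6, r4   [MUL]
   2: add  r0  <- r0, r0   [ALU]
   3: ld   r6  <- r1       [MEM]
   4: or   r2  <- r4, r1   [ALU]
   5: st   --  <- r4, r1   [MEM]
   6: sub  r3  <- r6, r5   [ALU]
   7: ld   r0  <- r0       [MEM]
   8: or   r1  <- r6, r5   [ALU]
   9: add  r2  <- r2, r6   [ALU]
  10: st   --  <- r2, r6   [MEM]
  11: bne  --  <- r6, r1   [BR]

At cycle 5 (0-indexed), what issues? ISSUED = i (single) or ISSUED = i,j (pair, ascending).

0. mulh.MUL @i0  | no-port MUL/MUL
1. mulh.MUL;add.ALU @i1&i2  | pair
2. ld.MEM;or.ALU @i3&i4  | pair
3. st.MEM;sub.ALU @i5&i6  | pair
4. ld.MEM;or.ALU @i7&i8  | pair
5. add.ALU @i9  | RAW r2
6. st.MEM;bne.BR @i10&i11  | pair

ISSUED = 9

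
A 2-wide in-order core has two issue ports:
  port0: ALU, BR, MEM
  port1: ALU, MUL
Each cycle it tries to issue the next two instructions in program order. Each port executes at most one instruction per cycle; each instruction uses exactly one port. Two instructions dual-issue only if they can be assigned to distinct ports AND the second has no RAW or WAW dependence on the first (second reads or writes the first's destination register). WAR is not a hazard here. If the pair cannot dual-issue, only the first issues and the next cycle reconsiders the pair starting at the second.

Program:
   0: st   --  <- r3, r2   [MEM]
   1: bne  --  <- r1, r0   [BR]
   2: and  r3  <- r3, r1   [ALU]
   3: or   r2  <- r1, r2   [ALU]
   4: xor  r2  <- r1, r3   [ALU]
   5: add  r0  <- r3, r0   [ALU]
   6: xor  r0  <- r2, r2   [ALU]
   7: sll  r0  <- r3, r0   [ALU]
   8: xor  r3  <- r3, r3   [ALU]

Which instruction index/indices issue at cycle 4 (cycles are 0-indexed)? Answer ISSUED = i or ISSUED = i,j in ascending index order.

t=0 i0:st.MEM ; no-port MEM/BR
t=1 i1,i2:bne.BR/and.ALU ; 2-wide
t=2 i3:or.ALU ; WAW r2
t=3 i4,i5:xor.ALU/add.ALU ; 2-wide
t=4 i6:xor.ALU ; RAW+WAW r0
t=5 i7,i8:sll.ALU/xor.ALU ; 2-wide

ISSUED = 6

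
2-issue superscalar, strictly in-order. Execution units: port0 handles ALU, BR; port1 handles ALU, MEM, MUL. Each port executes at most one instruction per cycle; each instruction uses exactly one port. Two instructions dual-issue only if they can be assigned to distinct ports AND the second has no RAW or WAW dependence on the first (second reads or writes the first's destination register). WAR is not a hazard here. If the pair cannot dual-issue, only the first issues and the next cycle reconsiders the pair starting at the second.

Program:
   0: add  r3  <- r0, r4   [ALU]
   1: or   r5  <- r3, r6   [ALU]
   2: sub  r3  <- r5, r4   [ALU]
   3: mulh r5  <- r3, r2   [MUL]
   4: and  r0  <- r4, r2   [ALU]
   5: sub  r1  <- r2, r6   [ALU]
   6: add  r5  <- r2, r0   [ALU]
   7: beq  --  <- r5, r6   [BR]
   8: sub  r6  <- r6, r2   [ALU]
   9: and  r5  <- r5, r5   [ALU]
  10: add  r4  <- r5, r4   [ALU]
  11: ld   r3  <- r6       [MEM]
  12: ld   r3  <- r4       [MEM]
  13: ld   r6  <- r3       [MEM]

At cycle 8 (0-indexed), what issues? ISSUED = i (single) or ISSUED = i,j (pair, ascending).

t=0 i0:add ; RAW r3
t=1 i1:or ; RAW r5
t=2 i2:sub ; RAW r3
t=3 i3+i4:mulh+and ; 2-wide
t=4 i5+i6:sub+add ; 2-wide
t=5 i7+i8:beq+sub ; 2-wide
t=6 i9:and ; RAW r5
t=7 i10+i11:add+ld ; 2-wide
t=8 i12:ld ; no-port MEM/MEM
t=9 i13:ld ; tail

ISSUED = 12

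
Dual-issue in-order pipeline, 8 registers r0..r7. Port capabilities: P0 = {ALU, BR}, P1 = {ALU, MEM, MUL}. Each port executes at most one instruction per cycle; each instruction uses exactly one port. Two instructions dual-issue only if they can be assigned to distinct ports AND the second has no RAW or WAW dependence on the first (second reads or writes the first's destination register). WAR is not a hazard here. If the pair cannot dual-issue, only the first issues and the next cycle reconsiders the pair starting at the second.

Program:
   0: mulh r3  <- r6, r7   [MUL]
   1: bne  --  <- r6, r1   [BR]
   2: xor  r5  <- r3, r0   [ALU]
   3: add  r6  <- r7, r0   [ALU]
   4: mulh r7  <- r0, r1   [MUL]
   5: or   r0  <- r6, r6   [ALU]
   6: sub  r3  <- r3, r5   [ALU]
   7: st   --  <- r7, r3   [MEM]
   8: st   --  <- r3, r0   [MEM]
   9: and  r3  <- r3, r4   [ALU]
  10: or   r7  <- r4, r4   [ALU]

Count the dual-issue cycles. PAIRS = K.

[0] i0/i1  mulh.MUL/bne.BR  -- pair
[1] i2/i3  xor.ALU/add.ALU  -- pair
[2] i4/i5  mulh.MUL/or.ALU  -- pair
[3] i6  sub.ALU  -- RAW r3
[4] i7  st.MEM  -- no-port MEM/MEM
[5] i8/i9  st.MEM/and.ALU  -- pair
[6] i10  or.ALU  -- tail

PAIRS = 4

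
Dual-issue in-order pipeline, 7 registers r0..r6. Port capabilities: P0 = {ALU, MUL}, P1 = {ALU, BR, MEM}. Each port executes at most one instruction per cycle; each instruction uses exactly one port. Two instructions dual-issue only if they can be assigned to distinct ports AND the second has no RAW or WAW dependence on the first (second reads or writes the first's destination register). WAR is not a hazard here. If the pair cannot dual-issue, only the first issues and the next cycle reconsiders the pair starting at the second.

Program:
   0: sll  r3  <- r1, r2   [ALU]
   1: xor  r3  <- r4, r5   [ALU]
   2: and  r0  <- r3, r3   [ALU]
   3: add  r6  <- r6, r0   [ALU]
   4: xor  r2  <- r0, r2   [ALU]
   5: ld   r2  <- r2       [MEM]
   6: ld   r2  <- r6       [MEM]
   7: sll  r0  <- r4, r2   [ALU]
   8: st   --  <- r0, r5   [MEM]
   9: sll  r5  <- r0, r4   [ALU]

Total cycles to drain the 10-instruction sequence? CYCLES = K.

CYCLES = 8

0. sll.ALU @i0  | WAW r3
1. xor.ALU @i1  | RAW r3
2. and.ALU @i2  | RAW r0
3. add.ALU;xor.ALU @i3/i4  | 2-wide
4. ld.MEM @i5  | no-port MEM/MEM
5. ld.MEM @i6  | RAW r2
6. sll.ALU @i7  | RAW r0
7. st.MEM;sll.ALU @i8/i9  | 2-wide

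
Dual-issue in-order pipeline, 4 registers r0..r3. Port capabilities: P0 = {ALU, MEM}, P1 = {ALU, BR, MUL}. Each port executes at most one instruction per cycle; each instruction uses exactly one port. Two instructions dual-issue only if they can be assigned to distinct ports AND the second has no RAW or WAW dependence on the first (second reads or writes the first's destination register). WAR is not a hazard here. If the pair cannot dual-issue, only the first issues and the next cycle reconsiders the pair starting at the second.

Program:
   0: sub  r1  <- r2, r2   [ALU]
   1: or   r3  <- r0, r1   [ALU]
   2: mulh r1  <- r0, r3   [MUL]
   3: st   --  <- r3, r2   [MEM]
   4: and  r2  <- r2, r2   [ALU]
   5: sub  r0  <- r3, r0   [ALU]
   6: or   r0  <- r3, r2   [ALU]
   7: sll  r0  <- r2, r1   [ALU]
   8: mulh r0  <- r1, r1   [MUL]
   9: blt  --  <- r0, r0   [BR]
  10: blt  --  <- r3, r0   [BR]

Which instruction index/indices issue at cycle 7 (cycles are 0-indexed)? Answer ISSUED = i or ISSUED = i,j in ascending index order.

ISSUED = 9

0. sub @i0  | RAW r1
1. or @i1  | RAW r3
2. mulh;st @i2+i3  | 2-wide
3. and;sub @i4+i5  | 2-wide
4. or @i6  | WAW r0
5. sll @i7  | WAW r0
6. mulh @i8  | no-port MUL/BR
7. blt @i9  | no-port BR/BR
8. blt @i10  | tail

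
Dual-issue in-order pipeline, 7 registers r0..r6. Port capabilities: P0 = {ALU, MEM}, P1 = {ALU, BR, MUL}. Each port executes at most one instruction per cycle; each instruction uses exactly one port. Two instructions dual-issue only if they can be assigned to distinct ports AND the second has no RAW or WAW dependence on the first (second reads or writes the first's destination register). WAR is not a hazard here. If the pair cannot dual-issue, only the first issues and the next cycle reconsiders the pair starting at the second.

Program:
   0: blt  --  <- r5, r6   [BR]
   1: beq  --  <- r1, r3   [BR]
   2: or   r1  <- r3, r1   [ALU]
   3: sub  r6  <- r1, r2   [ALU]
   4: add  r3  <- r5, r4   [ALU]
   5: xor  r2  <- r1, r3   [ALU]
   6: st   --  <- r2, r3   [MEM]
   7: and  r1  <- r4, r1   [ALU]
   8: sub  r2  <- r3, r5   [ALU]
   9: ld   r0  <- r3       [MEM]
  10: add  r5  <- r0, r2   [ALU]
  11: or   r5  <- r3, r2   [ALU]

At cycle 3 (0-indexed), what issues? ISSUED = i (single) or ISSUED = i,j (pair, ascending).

0. blt.BR @i0  | no-port BR/BR
1. beq.BR;or.ALU @i1+i2  | dual
2. sub.ALU;add.ALU @i3+i4  | dual
3. xor.ALU @i5  | RAW r2
4. st.MEM;and.ALU @i6+i7  | dual
5. sub.ALU;ld.MEM @i8+i9  | dual
6. add.ALU @i10  | WAW r5
7. or.ALU @i11  | tail

ISSUED = 5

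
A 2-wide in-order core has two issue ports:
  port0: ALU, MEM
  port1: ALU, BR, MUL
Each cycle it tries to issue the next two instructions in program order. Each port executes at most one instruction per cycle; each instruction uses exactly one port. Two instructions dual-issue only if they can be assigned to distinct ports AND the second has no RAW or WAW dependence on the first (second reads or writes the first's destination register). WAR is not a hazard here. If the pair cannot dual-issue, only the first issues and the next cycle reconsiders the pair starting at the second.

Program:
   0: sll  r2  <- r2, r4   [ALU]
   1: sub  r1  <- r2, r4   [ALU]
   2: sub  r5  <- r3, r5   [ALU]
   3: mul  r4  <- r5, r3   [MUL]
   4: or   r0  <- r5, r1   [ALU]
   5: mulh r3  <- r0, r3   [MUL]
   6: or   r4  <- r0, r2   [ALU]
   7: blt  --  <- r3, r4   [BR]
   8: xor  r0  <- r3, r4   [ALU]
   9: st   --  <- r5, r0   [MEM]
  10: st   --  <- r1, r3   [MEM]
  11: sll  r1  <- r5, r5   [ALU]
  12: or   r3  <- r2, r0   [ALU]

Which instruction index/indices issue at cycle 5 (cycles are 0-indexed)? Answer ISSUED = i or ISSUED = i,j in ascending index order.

ISSUED = 9

[0] i0  sll.ALU  -- RAW r2
[1] i1,i2  sub.ALU/sub.ALU  -- dual
[2] i3,i4  mul.MUL/or.ALU  -- dual
[3] i5,i6  mulh.MUL/or.ALU  -- dual
[4] i7,i8  blt.BR/xor.ALU  -- dual
[5] i9  st.MEM  -- no-port MEM/MEM
[6] i10,i11  st.MEM/sll.ALU  -- dual
[7] i12  or.ALU  -- tail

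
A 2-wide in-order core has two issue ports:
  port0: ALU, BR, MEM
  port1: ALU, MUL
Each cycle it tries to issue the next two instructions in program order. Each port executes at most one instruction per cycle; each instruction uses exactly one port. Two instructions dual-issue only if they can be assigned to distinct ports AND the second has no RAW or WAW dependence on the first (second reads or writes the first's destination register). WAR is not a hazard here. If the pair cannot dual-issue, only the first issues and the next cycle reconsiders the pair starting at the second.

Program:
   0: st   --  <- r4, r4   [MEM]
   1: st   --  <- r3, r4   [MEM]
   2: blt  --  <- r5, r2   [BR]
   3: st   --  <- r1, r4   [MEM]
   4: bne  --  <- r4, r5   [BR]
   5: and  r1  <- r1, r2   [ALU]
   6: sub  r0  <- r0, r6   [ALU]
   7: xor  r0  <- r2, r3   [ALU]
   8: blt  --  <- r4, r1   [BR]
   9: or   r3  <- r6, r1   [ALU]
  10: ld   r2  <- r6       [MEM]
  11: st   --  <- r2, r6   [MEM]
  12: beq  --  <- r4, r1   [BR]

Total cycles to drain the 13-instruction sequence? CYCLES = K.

CYCLES = 10

t=0 i0:st ; no-port MEM/MEM
t=1 i1:st ; no-port MEM/BR
t=2 i2:blt ; no-port BR/MEM
t=3 i3:st ; no-port MEM/BR
t=4 i4/i5:bne and ; dual
t=5 i6:sub ; WAW r0
t=6 i7/i8:xor blt ; dual
t=7 i9/i10:or ld ; dual
t=8 i11:st ; no-port MEM/BR
t=9 i12:beq ; tail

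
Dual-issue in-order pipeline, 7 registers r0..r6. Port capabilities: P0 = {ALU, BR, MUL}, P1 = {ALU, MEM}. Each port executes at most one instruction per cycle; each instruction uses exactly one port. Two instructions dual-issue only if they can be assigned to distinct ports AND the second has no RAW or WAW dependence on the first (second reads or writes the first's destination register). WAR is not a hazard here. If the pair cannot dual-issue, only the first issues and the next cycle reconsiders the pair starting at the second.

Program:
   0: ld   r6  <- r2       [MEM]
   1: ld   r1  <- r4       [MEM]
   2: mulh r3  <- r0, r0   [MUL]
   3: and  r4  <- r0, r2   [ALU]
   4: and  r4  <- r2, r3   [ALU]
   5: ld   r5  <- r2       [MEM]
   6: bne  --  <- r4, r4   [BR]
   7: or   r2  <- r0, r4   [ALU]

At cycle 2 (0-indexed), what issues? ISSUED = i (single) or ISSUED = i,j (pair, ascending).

ISSUED = 3

#0 head=0: ld i0 no-port MEM/MEM
#1 head=1: ld+mulh i1/i2 2-wide
#2 head=3: and i3 WAW r4
#3 head=4: and+ld i4/i5 2-wide
#4 head=6: bne+or i6/i7 2-wide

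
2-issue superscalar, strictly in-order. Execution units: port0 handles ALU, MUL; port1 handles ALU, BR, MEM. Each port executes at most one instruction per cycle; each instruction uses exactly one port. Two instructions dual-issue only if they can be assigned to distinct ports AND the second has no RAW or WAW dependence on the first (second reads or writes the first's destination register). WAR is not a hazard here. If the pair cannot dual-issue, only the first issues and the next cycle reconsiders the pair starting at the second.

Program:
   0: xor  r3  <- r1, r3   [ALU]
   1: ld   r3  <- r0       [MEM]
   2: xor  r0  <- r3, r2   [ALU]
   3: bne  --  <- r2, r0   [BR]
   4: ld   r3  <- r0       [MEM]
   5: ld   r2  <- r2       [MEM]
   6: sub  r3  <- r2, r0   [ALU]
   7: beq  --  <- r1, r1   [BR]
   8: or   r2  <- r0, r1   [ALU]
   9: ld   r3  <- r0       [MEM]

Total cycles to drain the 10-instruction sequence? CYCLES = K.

0. xor @i0  | WAW r3
1. ld @i1  | RAW r3
2. xor @i2  | RAW r0
3. bne @i3  | no-port BR/MEM
4. ld @i4  | no-port MEM/MEM
5. ld @i5  | RAW r2
6. sub;beq @i6+i7  | 2-wide
7. or;ld @i8+i9  | 2-wide

CYCLES = 8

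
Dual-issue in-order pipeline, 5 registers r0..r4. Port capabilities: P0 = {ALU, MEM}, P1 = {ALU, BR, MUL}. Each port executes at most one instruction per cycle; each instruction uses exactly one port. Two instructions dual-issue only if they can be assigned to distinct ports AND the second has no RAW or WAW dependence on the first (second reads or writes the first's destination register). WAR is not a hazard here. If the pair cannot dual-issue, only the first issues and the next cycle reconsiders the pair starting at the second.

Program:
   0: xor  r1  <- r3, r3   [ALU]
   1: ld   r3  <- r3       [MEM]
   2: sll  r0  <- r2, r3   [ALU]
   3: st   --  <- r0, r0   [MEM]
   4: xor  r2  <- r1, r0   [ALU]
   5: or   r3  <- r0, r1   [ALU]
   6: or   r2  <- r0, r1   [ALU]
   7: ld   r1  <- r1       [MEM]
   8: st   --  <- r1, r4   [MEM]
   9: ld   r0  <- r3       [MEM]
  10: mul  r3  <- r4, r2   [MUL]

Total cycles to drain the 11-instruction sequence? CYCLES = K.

CYCLES = 7

[0] i0,i1  xor+ld  -- dual
[1] i2  sll  -- RAW r0
[2] i3,i4  st+xor  -- dual
[3] i5,i6  or+or  -- dual
[4] i7  ld  -- no-port MEM/MEM
[5] i8  st  -- no-port MEM/MEM
[6] i9,i10  ld+mul  -- dual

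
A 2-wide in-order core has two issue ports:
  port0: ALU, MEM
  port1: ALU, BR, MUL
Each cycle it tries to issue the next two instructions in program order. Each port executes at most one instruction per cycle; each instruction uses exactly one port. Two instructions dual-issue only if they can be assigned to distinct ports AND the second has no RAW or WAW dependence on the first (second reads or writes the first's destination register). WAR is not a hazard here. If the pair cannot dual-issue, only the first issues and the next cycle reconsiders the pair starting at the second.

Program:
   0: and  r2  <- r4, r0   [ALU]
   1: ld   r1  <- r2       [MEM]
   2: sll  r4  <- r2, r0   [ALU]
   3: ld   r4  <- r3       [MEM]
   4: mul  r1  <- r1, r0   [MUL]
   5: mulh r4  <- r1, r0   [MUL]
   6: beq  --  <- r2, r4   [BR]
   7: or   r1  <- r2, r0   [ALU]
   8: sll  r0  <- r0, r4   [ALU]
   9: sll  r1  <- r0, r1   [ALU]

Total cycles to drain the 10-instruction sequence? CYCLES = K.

0. and.ALU @i0  | RAW r2
1. ld.MEM;sll.ALU @i1,i2  | 2-wide
2. ld.MEM;mul.MUL @i3,i4  | 2-wide
3. mulh.MUL @i5  | no-port MUL/BR
4. beq.BR;or.ALU @i6,i7  | 2-wide
5. sll.ALU @i8  | RAW r0
6. sll.ALU @i9  | tail

CYCLES = 7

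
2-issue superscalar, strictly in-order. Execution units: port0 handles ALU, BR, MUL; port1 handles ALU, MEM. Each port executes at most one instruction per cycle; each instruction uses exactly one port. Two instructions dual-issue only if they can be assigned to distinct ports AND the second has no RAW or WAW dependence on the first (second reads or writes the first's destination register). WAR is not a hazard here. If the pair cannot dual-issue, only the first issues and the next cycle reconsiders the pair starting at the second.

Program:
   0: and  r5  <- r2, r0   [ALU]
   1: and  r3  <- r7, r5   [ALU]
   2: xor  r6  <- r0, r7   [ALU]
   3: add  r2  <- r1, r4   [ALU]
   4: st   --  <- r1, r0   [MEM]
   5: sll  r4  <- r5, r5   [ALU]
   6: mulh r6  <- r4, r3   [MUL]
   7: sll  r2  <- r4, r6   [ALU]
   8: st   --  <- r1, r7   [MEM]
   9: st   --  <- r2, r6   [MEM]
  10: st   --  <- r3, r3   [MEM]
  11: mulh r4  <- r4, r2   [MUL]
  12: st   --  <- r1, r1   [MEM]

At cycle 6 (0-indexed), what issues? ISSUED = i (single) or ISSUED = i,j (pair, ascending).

ISSUED = 9

t=0 i0:and ; RAW r5
t=1 i1&i2:and+xor ; dual
t=2 i3&i4:add+st ; dual
t=3 i5:sll ; RAW r4
t=4 i6:mulh ; RAW r6
t=5 i7&i8:sll+st ; dual
t=6 i9:st ; no-port MEM/MEM
t=7 i10&i11:st+mulh ; dual
t=8 i12:st ; tail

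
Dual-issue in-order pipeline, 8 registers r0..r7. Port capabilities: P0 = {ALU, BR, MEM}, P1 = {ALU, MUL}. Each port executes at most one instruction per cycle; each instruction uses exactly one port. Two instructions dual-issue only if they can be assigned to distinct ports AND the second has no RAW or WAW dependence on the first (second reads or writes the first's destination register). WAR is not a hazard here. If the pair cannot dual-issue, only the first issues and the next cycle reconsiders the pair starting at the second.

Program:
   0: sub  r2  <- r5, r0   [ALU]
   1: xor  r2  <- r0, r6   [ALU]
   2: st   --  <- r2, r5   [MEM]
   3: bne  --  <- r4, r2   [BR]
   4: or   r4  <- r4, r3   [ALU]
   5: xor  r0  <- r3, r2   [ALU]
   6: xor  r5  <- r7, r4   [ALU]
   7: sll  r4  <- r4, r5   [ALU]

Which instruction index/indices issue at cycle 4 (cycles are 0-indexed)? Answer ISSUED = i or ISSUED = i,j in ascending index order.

  cy0 -> i0 (sub) WAW r2
  cy1 -> i1 (xor) RAW r2
  cy2 -> i2 (st) no-port MEM/BR
  cy3 -> i3,i4 (bne/or) pair
  cy4 -> i5,i6 (xor/xor) pair
  cy5 -> i7 (sll) tail

ISSUED = 5,6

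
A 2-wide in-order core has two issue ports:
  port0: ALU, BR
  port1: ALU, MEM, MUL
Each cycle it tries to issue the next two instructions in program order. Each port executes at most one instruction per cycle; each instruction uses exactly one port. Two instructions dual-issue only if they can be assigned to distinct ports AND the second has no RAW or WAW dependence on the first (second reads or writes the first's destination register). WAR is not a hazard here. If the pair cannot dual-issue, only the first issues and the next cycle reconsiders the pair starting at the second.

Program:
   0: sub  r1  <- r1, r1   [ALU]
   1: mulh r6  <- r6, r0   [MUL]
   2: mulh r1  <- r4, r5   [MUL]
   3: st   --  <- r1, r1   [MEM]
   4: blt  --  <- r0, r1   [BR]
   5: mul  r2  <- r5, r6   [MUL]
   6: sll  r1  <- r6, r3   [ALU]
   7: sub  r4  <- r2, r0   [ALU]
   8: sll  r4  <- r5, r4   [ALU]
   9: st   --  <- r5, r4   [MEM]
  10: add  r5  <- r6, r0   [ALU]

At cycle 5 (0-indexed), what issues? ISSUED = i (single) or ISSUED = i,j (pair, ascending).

t=0 i0/i1:sub.ALU+mulh.MUL ; 2-wide
t=1 i2:mulh.MUL ; no-port MUL/MEM
t=2 i3/i4:st.MEM+blt.BR ; 2-wide
t=3 i5/i6:mul.MUL+sll.ALU ; 2-wide
t=4 i7:sub.ALU ; RAW+WAW r4
t=5 i8:sll.ALU ; RAW r4
t=6 i9/i10:st.MEM+add.ALU ; 2-wide

ISSUED = 8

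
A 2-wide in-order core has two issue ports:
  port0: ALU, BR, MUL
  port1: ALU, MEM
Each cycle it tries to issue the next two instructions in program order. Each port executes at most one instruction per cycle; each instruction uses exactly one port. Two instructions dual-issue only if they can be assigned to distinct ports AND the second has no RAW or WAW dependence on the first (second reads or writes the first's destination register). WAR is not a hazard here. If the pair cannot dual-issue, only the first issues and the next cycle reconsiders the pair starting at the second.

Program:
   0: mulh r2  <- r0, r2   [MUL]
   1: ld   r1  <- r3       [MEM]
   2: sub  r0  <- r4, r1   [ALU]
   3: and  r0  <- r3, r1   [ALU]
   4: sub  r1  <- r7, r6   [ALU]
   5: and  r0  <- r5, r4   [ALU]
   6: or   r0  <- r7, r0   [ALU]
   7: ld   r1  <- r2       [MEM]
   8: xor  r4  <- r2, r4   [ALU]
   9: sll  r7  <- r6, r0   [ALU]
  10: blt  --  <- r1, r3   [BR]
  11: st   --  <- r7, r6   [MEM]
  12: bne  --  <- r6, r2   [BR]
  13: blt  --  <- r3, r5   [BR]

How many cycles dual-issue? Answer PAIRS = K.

t=0 i0&i1:mulh.MUL+ld.MEM ; dual
t=1 i2:sub.ALU ; WAW r0
t=2 i3&i4:and.ALU+sub.ALU ; dual
t=3 i5:and.ALU ; RAW+WAW r0
t=4 i6&i7:or.ALU+ld.MEM ; dual
t=5 i8&i9:xor.ALU+sll.ALU ; dual
t=6 i10&i11:blt.BR+st.MEM ; dual
t=7 i12:bne.BR ; no-port BR/BR
t=8 i13:blt.BR ; tail

PAIRS = 5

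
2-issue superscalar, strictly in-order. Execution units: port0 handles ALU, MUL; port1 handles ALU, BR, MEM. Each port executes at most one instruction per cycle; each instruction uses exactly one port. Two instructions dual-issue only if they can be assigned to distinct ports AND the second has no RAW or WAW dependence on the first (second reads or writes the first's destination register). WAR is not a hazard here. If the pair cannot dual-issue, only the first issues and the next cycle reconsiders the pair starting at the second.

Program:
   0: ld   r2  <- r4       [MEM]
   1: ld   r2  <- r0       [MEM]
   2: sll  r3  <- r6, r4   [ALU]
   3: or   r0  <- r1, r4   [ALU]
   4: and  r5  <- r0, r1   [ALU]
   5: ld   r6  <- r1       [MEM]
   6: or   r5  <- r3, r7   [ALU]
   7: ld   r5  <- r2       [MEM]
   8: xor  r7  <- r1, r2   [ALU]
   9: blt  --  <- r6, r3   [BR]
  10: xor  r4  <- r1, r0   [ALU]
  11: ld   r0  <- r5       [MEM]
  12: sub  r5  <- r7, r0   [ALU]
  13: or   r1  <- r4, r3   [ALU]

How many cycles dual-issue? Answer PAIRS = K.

PAIRS = 5

  cy0 -> i0 (ld.MEM) no-port MEM/MEM
  cy1 -> i1&i2 (ld.MEM+sll.ALU) pair
  cy2 -> i3 (or.ALU) RAW r0
  cy3 -> i4&i5 (and.ALU+ld.MEM) pair
  cy4 -> i6 (or.ALU) WAW r5
  cy5 -> i7&i8 (ld.MEM+xor.ALU) pair
  cy6 -> i9&i10 (blt.BR+xor.ALU) pair
  cy7 -> i11 (ld.MEM) RAW r0
  cy8 -> i12&i13 (sub.ALU+or.ALU) pair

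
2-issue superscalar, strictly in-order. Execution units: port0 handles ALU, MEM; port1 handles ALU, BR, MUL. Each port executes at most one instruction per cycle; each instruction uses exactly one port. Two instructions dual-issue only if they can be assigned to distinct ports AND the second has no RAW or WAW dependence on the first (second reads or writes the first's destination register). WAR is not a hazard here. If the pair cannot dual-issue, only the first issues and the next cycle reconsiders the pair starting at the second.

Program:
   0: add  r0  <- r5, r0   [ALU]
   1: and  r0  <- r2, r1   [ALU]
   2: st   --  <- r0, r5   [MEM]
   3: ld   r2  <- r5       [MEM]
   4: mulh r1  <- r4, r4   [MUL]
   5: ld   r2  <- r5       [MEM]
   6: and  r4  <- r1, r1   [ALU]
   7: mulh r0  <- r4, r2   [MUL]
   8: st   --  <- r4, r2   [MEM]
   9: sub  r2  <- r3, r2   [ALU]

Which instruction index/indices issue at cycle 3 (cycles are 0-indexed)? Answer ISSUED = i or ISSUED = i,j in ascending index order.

0. add.ALU @i0  | WAW r0
1. and.ALU @i1  | RAW r0
2. st.MEM @i2  | no-port MEM/MEM
3. ld.MEM mulh.MUL @i3/i4  | 2-wide
4. ld.MEM and.ALU @i5/i6  | 2-wide
5. mulh.MUL st.MEM @i7/i8  | 2-wide
6. sub.ALU @i9  | tail

ISSUED = 3,4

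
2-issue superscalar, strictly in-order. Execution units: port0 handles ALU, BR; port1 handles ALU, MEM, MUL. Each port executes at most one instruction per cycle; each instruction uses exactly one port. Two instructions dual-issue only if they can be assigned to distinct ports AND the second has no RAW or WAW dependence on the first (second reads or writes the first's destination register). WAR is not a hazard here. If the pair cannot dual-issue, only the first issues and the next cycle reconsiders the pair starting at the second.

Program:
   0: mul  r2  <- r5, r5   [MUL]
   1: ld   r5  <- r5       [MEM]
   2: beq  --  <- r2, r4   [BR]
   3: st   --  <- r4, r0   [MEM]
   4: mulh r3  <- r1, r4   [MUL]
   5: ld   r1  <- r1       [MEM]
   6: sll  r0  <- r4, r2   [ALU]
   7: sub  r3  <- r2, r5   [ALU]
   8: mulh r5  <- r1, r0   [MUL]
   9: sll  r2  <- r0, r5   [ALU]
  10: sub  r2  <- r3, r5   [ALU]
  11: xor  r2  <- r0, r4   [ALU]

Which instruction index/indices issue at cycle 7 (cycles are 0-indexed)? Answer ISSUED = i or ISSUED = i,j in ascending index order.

#0 head=0: mul i0 no-port MUL/MEM
#1 head=1: ld;beq i1+i2 2-wide
#2 head=3: st i3 no-port MEM/MUL
#3 head=4: mulh i4 no-port MUL/MEM
#4 head=5: ld;sll i5+i6 2-wide
#5 head=7: sub;mulh i7+i8 2-wide
#6 head=9: sll i9 WAW r2
#7 head=10: sub i10 WAW r2
#8 head=11: xor i11 tail

ISSUED = 10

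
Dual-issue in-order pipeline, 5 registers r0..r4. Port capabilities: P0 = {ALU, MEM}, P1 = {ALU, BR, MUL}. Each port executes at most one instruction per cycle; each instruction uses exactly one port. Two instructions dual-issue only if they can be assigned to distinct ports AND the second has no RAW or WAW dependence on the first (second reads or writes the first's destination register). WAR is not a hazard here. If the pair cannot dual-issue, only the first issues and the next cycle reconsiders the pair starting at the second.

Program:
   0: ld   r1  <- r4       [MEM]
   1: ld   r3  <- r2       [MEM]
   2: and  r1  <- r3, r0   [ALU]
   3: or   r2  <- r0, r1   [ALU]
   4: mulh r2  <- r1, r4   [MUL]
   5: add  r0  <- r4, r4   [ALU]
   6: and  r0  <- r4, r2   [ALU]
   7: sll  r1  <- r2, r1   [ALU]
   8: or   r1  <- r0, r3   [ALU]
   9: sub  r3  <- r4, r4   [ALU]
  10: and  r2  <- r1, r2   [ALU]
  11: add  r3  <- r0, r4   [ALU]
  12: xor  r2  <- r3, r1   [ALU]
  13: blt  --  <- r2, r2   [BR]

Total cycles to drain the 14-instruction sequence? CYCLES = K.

0. ld @i0  | no-port MEM/MEM
1. ld @i1  | RAW r3
2. and @i2  | RAW r1
3. or @i3  | WAW r2
4. mulh+add @i4,i5  | dual
5. and+sll @i6,i7  | dual
6. or+sub @i8,i9  | dual
7. and+add @i10,i11  | dual
8. xor @i12  | RAW r2
9. blt @i13  | tail

CYCLES = 10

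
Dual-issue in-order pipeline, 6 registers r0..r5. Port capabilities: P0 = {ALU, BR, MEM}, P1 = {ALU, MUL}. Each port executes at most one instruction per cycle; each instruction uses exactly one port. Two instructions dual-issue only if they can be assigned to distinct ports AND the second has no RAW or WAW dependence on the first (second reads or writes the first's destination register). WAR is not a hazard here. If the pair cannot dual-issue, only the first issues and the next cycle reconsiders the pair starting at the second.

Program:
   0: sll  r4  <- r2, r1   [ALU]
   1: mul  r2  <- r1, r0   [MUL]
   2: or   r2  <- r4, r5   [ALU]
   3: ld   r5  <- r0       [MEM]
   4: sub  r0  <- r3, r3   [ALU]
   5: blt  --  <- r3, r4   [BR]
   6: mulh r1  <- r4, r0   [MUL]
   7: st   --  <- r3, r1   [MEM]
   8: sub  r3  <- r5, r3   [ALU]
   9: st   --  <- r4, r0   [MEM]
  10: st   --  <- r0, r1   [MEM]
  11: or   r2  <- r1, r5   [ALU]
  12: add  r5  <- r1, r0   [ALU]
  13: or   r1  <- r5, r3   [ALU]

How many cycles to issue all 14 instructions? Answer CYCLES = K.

0. sll/mul @i0+i1  | pair
1. or/ld @i2+i3  | pair
2. sub/blt @i4+i5  | pair
3. mulh @i6  | RAW r1
4. st/sub @i7+i8  | pair
5. st @i9  | no-port MEM/MEM
6. st/or @i10+i11  | pair
7. add @i12  | RAW r5
8. or @i13  | tail

CYCLES = 9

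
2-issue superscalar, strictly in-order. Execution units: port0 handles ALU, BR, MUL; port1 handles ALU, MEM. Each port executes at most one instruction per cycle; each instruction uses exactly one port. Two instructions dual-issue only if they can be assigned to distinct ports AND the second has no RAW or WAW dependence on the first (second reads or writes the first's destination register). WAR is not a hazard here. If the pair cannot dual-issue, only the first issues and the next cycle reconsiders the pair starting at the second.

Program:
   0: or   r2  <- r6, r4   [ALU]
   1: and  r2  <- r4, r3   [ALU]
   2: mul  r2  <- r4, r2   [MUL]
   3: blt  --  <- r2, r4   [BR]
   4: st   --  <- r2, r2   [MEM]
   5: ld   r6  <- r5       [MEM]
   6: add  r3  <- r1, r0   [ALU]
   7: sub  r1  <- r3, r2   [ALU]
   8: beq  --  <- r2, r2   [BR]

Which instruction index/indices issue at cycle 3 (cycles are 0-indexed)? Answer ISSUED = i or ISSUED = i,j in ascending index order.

ISSUED = 3,4

#0 head=0: or i0 WAW r2
#1 head=1: and i1 RAW+WAW r2
#2 head=2: mul i2 no-port MUL/BR
#3 head=3: blt st i3+i4 dual
#4 head=5: ld add i5+i6 dual
#5 head=7: sub beq i7+i8 dual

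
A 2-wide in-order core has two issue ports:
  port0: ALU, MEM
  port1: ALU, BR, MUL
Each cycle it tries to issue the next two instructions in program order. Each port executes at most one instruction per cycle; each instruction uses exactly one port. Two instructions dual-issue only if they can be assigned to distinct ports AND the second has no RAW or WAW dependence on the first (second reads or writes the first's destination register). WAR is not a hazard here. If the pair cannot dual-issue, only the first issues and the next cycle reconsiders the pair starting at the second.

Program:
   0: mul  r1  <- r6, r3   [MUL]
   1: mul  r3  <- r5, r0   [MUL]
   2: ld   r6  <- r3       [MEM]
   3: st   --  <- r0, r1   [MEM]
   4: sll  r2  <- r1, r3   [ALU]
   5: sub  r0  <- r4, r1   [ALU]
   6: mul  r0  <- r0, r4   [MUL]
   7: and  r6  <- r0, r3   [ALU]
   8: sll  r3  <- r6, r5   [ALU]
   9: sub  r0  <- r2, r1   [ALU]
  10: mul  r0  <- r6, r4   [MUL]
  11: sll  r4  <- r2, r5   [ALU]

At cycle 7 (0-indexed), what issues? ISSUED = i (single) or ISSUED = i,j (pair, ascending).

ISSUED = 8,9

c0: i0 mul  no-port MUL/MUL
c1: i1 mul  RAW r3
c2: i2 ld  no-port MEM/MEM
c3: i3&i4 st+sll  pair
c4: i5 sub  RAW+WAW r0
c5: i6 mul  RAW r0
c6: i7 and  RAW r6
c7: i8&i9 sll+sub  pair
c8: i10&i11 mul+sll  pair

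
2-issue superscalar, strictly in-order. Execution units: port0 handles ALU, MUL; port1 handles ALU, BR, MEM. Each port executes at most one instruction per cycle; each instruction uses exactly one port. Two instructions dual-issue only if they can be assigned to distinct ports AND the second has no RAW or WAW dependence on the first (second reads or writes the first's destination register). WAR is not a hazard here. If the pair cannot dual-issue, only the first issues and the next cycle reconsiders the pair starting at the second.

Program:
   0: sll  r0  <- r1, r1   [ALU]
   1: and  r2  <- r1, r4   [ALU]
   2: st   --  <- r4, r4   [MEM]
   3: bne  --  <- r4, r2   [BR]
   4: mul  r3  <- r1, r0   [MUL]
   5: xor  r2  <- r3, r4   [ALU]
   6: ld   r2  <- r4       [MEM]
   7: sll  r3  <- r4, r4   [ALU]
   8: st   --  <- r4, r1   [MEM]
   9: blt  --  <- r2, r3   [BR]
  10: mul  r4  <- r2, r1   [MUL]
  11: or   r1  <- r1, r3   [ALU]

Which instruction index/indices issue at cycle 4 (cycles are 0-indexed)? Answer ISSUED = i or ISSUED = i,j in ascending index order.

0. sll;and @i0,i1  | dual
1. st @i2  | no-port MEM/BR
2. bne;mul @i3,i4  | dual
3. xor @i5  | WAW r2
4. ld;sll @i6,i7  | dual
5. st @i8  | no-port MEM/BR
6. blt;mul @i9,i10  | dual
7. or @i11  | tail

ISSUED = 6,7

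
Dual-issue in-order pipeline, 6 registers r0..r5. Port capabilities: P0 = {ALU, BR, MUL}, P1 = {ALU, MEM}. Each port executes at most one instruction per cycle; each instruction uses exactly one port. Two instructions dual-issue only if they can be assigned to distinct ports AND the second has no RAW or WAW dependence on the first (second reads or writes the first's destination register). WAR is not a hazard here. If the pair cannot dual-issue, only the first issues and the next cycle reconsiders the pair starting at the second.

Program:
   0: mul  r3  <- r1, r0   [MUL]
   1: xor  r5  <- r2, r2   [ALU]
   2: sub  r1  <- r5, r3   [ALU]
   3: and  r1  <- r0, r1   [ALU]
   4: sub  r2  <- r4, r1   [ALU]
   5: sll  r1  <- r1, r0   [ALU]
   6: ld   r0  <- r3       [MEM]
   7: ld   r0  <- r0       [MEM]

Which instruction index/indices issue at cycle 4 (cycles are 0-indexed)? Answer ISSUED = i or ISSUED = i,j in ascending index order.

#0 head=0: mul xor i0+i1 pair
#1 head=2: sub i2 RAW+WAW r1
#2 head=3: and i3 RAW r1
#3 head=4: sub sll i4+i5 pair
#4 head=6: ld i6 no-port MEM/MEM
#5 head=7: ld i7 tail

ISSUED = 6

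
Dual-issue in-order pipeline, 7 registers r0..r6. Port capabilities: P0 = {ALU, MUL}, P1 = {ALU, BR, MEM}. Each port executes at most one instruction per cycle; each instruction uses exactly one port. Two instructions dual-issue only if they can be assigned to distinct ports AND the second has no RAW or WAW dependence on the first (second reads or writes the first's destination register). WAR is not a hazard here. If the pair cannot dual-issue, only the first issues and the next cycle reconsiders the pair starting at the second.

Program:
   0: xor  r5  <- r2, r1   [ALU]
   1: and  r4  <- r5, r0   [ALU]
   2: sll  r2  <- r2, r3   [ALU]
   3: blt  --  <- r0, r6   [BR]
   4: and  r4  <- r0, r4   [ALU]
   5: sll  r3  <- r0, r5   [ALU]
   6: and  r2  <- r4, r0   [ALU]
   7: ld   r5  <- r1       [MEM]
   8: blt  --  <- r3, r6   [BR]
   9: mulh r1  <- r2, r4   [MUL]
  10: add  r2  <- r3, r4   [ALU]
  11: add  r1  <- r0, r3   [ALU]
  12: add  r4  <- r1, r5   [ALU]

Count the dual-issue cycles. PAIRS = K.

#0 head=0: xor.ALU i0 RAW r5
#1 head=1: and.ALU/sll.ALU i1+i2 dual
#2 head=3: blt.BR/and.ALU i3+i4 dual
#3 head=5: sll.ALU/and.ALU i5+i6 dual
#4 head=7: ld.MEM i7 no-port MEM/BR
#5 head=8: blt.BR/mulh.MUL i8+i9 dual
#6 head=10: add.ALU/add.ALU i10+i11 dual
#7 head=12: add.ALU i12 tail

PAIRS = 5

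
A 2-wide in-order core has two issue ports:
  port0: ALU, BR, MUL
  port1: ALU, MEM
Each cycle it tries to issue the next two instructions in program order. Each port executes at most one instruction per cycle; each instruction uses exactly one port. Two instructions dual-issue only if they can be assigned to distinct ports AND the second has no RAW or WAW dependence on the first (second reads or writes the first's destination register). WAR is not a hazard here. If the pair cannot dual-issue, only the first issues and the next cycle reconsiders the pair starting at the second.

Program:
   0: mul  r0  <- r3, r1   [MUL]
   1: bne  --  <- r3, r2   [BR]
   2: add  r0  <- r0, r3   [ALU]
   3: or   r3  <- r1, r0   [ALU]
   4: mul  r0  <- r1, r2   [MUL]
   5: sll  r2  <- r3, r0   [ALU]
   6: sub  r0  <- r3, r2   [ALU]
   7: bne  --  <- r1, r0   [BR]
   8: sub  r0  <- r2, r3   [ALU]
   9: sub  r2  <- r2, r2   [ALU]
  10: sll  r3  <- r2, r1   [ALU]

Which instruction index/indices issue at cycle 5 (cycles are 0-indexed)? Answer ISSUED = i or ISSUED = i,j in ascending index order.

ISSUED = 7,8

[0] i0  mul  -- no-port MUL/BR
[1] i1,i2  bne/add  -- 2-wide
[2] i3,i4  or/mul  -- 2-wide
[3] i5  sll  -- RAW r2
[4] i6  sub  -- RAW r0
[5] i7,i8  bne/sub  -- 2-wide
[6] i9  sub  -- RAW r2
[7] i10  sll  -- tail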